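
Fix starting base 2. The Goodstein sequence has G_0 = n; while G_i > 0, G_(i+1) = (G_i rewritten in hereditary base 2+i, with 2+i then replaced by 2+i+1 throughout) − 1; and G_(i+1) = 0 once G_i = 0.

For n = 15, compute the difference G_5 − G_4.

G_0 = 15. HB_2(15) = 2^(2 + 1) + 2^2 + 2 + 1. Bump = 112. G_1 = 111.
G_1 = 111. HB_3(111) = 3^(3 + 1) + 3^3 + 3. Bump = 1284. G_2 = 1283.
G_2 = 1283. HB_4(1283) = 4^(4 + 1) + 4^4 + 3. Bump = 18753. G_3 = 18752.
G_3 = 18752. HB_5(18752) = 5^(5 + 1) + 5^5 + 2. Bump = 326594. G_4 = 326593.
G_4 = 326593. HB_6(326593) = 6^(6 + 1) + 6^6 + 1. Bump = 6588345. G_5 = 6588344.

6261751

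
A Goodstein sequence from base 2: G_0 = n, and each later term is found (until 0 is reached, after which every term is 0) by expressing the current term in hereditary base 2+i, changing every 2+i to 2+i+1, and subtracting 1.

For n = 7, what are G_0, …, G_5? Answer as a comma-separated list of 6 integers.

7, 30, 259, 3127, 46657, 823543

7 —HB2→ 2^2 + 2 + 1 —bump→ 3^3 + 3 + 1 = 31 —(−1)→ 30
30 —HB3→ 3^3 + 3 —bump→ 4^4 + 4 = 260 —(−1)→ 259
259 —HB4→ 4^4 + 3 —bump→ 5^5 + 3 = 3128 —(−1)→ 3127
3127 —HB5→ 5^5 + 2 —bump→ 6^6 + 2 = 46658 —(−1)→ 46657
46657 —HB6→ 6^6 + 1 —bump→ 7^7 + 1 = 823544 —(−1)→ 823543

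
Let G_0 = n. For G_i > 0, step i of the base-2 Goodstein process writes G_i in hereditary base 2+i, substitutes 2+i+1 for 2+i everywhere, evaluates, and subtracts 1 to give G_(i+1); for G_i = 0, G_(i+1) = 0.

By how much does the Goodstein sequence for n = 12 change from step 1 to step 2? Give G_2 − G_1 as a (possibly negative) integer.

G_0=12  [base 2] 2^(2 + 1) + 2^2  →[2↦3]→  3^(3 + 1) + 3^3 = 108  −1 ⇒ G_1=107
G_1=107  [base 3] 3^(3 + 1) + 2·3^2 + 2·3 + 2  →[3↦4]→  4^(4 + 1) + 2·4^2 + 2·4 + 2 = 1066  −1 ⇒ G_2=1065

958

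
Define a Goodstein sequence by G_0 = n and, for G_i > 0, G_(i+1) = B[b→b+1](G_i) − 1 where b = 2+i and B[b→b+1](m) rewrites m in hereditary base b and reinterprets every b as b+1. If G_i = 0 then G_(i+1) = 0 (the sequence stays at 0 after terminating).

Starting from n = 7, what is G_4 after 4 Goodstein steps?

46657

G_0=7  [base 2] 2^2 + 2 + 1  →[2↦3]→  3^3 + 3 + 1 = 31  −1 ⇒ G_1=30
G_1=30  [base 3] 3^3 + 3  →[3↦4]→  4^4 + 4 = 260  −1 ⇒ G_2=259
G_2=259  [base 4] 4^4 + 3  →[4↦5]→  5^5 + 3 = 3128  −1 ⇒ G_3=3127
G_3=3127  [base 5] 5^5 + 2  →[5↦6]→  6^6 + 2 = 46658  −1 ⇒ G_4=46657
G_4=46657  [base 6] 6^6 + 1  →[6↦7]→  7^7 + 1 = 823544  −1 ⇒ G_5=823543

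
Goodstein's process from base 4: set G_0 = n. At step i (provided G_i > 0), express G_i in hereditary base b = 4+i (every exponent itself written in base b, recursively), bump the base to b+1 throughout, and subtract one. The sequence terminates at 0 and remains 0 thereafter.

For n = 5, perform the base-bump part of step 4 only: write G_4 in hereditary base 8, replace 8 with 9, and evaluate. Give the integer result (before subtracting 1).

3

G_0=5  [base 4] 4 + 1  →[4↦5]→  5 + 1 = 6  −1 ⇒ G_1=5
G_1=5  [base 5] 5  →[5↦6]→  6 = 6  −1 ⇒ G_2=5
G_2=5  [base 6] 5  →[6↦7]→  5 = 5  −1 ⇒ G_3=4
G_3=4  [base 7] 4  →[7↦8]→  4 = 4  −1 ⇒ G_4=3
G_4=3  [base 8] 3  →[8↦9]→  3 = 3  −1 ⇒ G_5=2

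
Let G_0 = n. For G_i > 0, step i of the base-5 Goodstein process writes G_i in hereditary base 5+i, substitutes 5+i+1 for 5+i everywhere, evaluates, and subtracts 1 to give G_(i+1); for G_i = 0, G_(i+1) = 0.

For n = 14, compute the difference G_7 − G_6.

0

14 —HB5→ 2·5 + 4 —bump→ 2·6 + 4 = 16 —(−1)→ 15
15 —HB6→ 2·6 + 3 —bump→ 2·7 + 3 = 17 —(−1)→ 16
16 —HB7→ 2·7 + 2 —bump→ 2·8 + 2 = 18 —(−1)→ 17
17 —HB8→ 2·8 + 1 —bump→ 2·9 + 1 = 19 —(−1)→ 18
18 —HB9→ 2·9 —bump→ 2·10 = 20 —(−1)→ 19
19 —HB10→ 10 + 9 —bump→ 11 + 9 = 20 —(−1)→ 19
19 —HB11→ 11 + 8 —bump→ 12 + 8 = 20 —(−1)→ 19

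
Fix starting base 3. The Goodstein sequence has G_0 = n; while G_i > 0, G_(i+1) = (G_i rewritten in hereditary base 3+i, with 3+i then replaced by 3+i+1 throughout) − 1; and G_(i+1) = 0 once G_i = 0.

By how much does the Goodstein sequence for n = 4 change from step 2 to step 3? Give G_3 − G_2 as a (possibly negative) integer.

-1

step 0: 4 = 3 + 1; sub 4 for 3: 4 + 1; = 5; G_1 = 5−1 = 4
step 1: 4 = 4; sub 5 for 4: 5; = 5; G_2 = 5−1 = 4
step 2: 4 = 4; sub 6 for 5: 4; = 4; G_3 = 4−1 = 3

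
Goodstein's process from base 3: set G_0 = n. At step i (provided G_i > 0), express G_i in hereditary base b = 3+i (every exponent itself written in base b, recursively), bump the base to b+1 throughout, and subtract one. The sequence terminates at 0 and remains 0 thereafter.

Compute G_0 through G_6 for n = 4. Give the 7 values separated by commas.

G_0 = 4. HB_3(4) = 3 + 1. Bump = 5. G_1 = 4.
G_1 = 4. HB_4(4) = 4. Bump = 5. G_2 = 4.
G_2 = 4. HB_5(4) = 4. Bump = 4. G_3 = 3.
G_3 = 3. HB_6(3) = 3. Bump = 3. G_4 = 2.
G_4 = 2. HB_7(2) = 2. Bump = 2. G_5 = 1.
G_5 = 1. HB_8(1) = 1. Bump = 1. G_6 = 0.

4, 4, 4, 3, 2, 1, 0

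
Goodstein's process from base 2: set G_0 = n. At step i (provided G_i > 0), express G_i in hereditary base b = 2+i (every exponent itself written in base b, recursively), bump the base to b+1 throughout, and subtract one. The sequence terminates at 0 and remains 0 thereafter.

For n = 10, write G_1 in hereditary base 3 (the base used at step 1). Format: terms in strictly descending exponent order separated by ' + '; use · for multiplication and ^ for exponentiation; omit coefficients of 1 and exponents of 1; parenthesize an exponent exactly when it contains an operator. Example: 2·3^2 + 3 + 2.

G_0 = 10. HB_2(10) = 2^(2 + 1) + 2. Bump = 84. G_1 = 83.
G_1 = 83. HB_3(83) = 3^(3 + 1) + 2. Bump = 1026. G_2 = 1025.

3^(3 + 1) + 2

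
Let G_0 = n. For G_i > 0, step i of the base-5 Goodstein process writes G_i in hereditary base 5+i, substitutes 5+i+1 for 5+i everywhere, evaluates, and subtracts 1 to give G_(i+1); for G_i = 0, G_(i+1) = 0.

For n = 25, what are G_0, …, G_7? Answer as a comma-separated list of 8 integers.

25, 35, 39, 43, 47, 51, 55, 59

i=0: 25 = 5^2 (b=5); 5→6: 6^2 = 36; 36−1 = 35
i=1: 35 = 5·6 + 5 (b=6); 6→7: 5·7 + 5 = 40; 40−1 = 39
i=2: 39 = 5·7 + 4 (b=7); 7→8: 5·8 + 4 = 44; 44−1 = 43
i=3: 43 = 5·8 + 3 (b=8); 8→9: 5·9 + 3 = 48; 48−1 = 47
i=4: 47 = 5·9 + 2 (b=9); 9→10: 5·10 + 2 = 52; 52−1 = 51
i=5: 51 = 5·10 + 1 (b=10); 10→11: 5·11 + 1 = 56; 56−1 = 55
i=6: 55 = 5·11 (b=11); 11→12: 5·12 = 60; 60−1 = 59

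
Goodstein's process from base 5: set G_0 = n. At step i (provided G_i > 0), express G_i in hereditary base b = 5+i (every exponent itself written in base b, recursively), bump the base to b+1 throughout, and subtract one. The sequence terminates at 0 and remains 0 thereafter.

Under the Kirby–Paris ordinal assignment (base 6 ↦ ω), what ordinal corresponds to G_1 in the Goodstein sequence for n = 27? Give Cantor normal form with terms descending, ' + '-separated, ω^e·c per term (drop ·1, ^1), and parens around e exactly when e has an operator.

ω^2 + 1

step 0: 27 = 5^2 + 2; sub 6 for 5: 6^2 + 2; = 38; G_1 = 38−1 = 37
step 1: 37 = 6^2 + 1; sub 7 for 6: 7^2 + 1; = 50; G_2 = 50−1 = 49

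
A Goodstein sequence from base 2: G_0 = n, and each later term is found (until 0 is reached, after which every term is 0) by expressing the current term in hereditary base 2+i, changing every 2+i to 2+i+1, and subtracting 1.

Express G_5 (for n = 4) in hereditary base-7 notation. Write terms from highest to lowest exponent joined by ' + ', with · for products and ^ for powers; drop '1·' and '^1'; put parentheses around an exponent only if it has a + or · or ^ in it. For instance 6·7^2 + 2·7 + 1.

base 2: 4 = 2^2; at 3: 3^3 = 27; next = 26
base 3: 26 = 2·3^2 + 2·3 + 2; at 4: 2·4^2 + 2·4 + 2 = 42; next = 41
base 4: 41 = 2·4^2 + 2·4 + 1; at 5: 2·5^2 + 2·5 + 1 = 61; next = 60
base 5: 60 = 2·5^2 + 2·5; at 6: 2·6^2 + 2·6 = 84; next = 83
base 6: 83 = 2·6^2 + 6 + 5; at 7: 2·7^2 + 7 + 5 = 110; next = 109
base 7: 109 = 2·7^2 + 7 + 4; at 8: 2·8^2 + 8 + 4 = 140; next = 139

2·7^2 + 7 + 4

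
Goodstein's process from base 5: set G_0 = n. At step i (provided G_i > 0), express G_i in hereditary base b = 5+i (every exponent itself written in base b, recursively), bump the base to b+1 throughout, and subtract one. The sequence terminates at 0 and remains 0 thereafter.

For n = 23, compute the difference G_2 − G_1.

3

23 —HB5→ 4·5 + 3 —bump→ 4·6 + 3 = 27 —(−1)→ 26
26 —HB6→ 4·6 + 2 —bump→ 4·7 + 2 = 30 —(−1)→ 29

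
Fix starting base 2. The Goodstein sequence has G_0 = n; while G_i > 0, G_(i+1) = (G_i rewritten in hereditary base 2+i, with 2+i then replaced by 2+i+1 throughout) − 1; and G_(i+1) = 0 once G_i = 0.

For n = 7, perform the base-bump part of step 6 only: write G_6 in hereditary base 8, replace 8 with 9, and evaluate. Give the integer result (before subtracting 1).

base 2: 7 = 2^2 + 2 + 1; at 3: 3^3 + 3 + 1 = 31; next = 30
base 3: 30 = 3^3 + 3; at 4: 4^4 + 4 = 260; next = 259
base 4: 259 = 4^4 + 3; at 5: 5^5 + 3 = 3128; next = 3127
base 5: 3127 = 5^5 + 2; at 6: 6^6 + 2 = 46658; next = 46657
base 6: 46657 = 6^6 + 1; at 7: 7^7 + 1 = 823544; next = 823543
base 7: 823543 = 7^7; at 8: 8^8 = 16777216; next = 16777215
base 8: 16777215 = 7·8^7 + 7·8^6 + 7·8^5 + 7·8^4 + 7·8^3 + 7·8^2 + 7·8 + 7; at 9: 7·9^7 + 7·9^6 + 7·9^5 + 7·9^4 + 7·9^3 + 7·9^2 + 7·9 + 7 = 37665880; next = 37665879

37665880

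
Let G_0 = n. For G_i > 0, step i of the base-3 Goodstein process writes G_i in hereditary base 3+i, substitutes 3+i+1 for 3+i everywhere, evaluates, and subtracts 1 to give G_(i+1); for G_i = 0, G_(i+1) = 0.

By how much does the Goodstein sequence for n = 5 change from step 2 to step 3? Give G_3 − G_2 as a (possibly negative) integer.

G_0=5  [base 3] 3 + 2  →[3↦4]→  4 + 2 = 6  −1 ⇒ G_1=5
G_1=5  [base 4] 4 + 1  →[4↦5]→  5 + 1 = 6  −1 ⇒ G_2=5
G_2=5  [base 5] 5  →[5↦6]→  6 = 6  −1 ⇒ G_3=5

0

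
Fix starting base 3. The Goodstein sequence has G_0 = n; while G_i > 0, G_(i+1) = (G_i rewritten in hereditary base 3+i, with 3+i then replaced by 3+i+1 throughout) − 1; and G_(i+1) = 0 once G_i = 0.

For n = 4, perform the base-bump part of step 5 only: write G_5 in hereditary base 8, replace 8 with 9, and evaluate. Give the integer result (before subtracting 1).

G_0 = 4. HB_3(4) = 3 + 1. Bump = 5. G_1 = 4.
G_1 = 4. HB_4(4) = 4. Bump = 5. G_2 = 4.
G_2 = 4. HB_5(4) = 4. Bump = 4. G_3 = 3.
G_3 = 3. HB_6(3) = 3. Bump = 3. G_4 = 2.
G_4 = 2. HB_7(2) = 2. Bump = 2. G_5 = 1.

1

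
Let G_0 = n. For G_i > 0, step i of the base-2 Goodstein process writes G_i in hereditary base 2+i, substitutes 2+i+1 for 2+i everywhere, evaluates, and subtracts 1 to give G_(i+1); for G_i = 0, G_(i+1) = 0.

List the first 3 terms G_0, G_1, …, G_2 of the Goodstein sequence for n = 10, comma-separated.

10, 83, 1025

G_0=10  [base 2] 2^(2 + 1) + 2  →[2↦3]→  3^(3 + 1) + 3 = 84  −1 ⇒ G_1=83
G_1=83  [base 3] 3^(3 + 1) + 2  →[3↦4]→  4^(4 + 1) + 2 = 1026  −1 ⇒ G_2=1025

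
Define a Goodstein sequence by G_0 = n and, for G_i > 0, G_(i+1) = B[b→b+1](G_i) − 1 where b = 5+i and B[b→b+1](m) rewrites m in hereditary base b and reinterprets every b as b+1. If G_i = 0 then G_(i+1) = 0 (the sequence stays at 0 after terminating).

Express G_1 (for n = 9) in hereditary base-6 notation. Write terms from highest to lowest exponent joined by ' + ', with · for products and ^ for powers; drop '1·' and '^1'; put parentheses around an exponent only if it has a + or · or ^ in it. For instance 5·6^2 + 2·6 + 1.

6 + 3

G_0=9  [base 5] 5 + 4  →[5↦6]→  6 + 4 = 10  −1 ⇒ G_1=9
G_1=9  [base 6] 6 + 3  →[6↦7]→  7 + 3 = 10  −1 ⇒ G_2=9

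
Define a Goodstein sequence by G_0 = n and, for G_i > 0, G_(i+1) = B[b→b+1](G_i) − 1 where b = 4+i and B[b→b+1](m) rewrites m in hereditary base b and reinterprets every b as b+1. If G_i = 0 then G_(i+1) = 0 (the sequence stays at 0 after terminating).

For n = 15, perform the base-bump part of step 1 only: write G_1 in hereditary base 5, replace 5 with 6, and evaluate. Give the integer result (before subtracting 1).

20

G_0=15  [base 4] 3·4 + 3  →[4↦5]→  3·5 + 3 = 18  −1 ⇒ G_1=17
G_1=17  [base 5] 3·5 + 2  →[5↦6]→  3·6 + 2 = 20  −1 ⇒ G_2=19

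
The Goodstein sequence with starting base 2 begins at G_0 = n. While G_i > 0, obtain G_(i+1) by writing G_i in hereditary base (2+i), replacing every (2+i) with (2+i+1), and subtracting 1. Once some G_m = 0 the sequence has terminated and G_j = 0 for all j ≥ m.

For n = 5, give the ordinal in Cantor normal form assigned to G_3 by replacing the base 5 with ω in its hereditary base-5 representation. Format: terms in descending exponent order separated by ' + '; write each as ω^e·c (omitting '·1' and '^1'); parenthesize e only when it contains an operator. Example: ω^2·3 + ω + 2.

i=0: 5 = 2^2 + 1 (b=2); 2→3: 3^3 + 1 = 28; 28−1 = 27
i=1: 27 = 3^3 (b=3); 3→4: 4^4 = 256; 256−1 = 255
i=2: 255 = 3·4^3 + 3·4^2 + 3·4 + 3 (b=4); 4→5: 3·5^3 + 3·5^2 + 3·5 + 3 = 468; 468−1 = 467
i=3: 467 = 3·5^3 + 3·5^2 + 3·5 + 2 (b=5); 5→6: 3·6^3 + 3·6^2 + 3·6 + 2 = 776; 776−1 = 775

ω^3·3 + ω^2·3 + ω·3 + 2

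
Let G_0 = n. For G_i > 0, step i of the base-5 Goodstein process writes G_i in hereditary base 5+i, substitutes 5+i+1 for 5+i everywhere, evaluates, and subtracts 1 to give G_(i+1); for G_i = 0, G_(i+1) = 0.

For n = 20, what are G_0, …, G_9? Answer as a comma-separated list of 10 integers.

20, 23, 25, 27, 29, 31, 33, 35, 36, 37

[0] 20 ≡ 4·5 (base 5). Lift 6: 24. −1: 23.
[1] 23 ≡ 3·6 + 5 (base 6). Lift 7: 26. −1: 25.
[2] 25 ≡ 3·7 + 4 (base 7). Lift 8: 28. −1: 27.
[3] 27 ≡ 3·8 + 3 (base 8). Lift 9: 30. −1: 29.
[4] 29 ≡ 3·9 + 2 (base 9). Lift 10: 32. −1: 31.
[5] 31 ≡ 3·10 + 1 (base 10). Lift 11: 34. −1: 33.
[6] 33 ≡ 3·11 (base 11). Lift 12: 36. −1: 35.
[7] 35 ≡ 2·12 + 11 (base 12). Lift 13: 37. −1: 36.
[8] 36 ≡ 2·13 + 10 (base 13). Lift 14: 38. −1: 37.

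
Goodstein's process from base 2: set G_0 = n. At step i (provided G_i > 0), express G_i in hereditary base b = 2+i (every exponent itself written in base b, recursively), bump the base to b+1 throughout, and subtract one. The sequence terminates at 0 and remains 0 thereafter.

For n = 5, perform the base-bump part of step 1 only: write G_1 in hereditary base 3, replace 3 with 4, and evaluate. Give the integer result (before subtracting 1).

256

base 2: 5 = 2^2 + 1; at 3: 3^3 + 1 = 28; next = 27
base 3: 27 = 3^3; at 4: 4^4 = 256; next = 255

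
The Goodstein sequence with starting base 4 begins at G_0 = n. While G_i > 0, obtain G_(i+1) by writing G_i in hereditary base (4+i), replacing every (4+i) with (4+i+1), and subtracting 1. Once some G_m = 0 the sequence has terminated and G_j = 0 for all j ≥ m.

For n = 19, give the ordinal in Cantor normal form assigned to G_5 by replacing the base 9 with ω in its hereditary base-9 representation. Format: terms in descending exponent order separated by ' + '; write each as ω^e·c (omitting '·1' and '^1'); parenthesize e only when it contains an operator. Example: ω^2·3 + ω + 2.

ω·7 + 6

[0] 19 ≡ 4^2 + 3 (base 4). Lift 5: 28. −1: 27.
[1] 27 ≡ 5^2 + 2 (base 5). Lift 6: 38. −1: 37.
[2] 37 ≡ 6^2 + 1 (base 6). Lift 7: 50. −1: 49.
[3] 49 ≡ 7^2 (base 7). Lift 8: 64. −1: 63.
[4] 63 ≡ 7·8 + 7 (base 8). Lift 9: 70. −1: 69.
[5] 69 ≡ 7·9 + 6 (base 9). Lift 10: 76. −1: 75.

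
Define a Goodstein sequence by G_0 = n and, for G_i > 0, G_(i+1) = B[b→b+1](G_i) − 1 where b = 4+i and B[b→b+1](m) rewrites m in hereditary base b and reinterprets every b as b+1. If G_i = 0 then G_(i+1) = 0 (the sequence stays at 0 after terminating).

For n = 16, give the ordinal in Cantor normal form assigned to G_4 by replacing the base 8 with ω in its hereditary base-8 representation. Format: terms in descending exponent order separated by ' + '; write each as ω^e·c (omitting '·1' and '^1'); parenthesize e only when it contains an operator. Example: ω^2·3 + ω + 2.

ω·4 + 1

[0] 16 ≡ 4^2 (base 4). Lift 5: 25. −1: 24.
[1] 24 ≡ 4·5 + 4 (base 5). Lift 6: 28. −1: 27.
[2] 27 ≡ 4·6 + 3 (base 6). Lift 7: 31. −1: 30.
[3] 30 ≡ 4·7 + 2 (base 7). Lift 8: 34. −1: 33.
[4] 33 ≡ 4·8 + 1 (base 8). Lift 9: 37. −1: 36.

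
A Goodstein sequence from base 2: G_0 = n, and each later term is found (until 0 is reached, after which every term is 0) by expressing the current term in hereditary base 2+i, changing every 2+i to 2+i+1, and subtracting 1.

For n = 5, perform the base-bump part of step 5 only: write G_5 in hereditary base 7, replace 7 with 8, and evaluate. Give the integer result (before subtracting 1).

i=0: 5 = 2^2 + 1 (b=2); 2→3: 3^3 + 1 = 28; 28−1 = 27
i=1: 27 = 3^3 (b=3); 3→4: 4^4 = 256; 256−1 = 255
i=2: 255 = 3·4^3 + 3·4^2 + 3·4 + 3 (b=4); 4→5: 3·5^3 + 3·5^2 + 3·5 + 3 = 468; 468−1 = 467
i=3: 467 = 3·5^3 + 3·5^2 + 3·5 + 2 (b=5); 5→6: 3·6^3 + 3·6^2 + 3·6 + 2 = 776; 776−1 = 775
i=4: 775 = 3·6^3 + 3·6^2 + 3·6 + 1 (b=6); 6→7: 3·7^3 + 3·7^2 + 3·7 + 1 = 1198; 1198−1 = 1197

1752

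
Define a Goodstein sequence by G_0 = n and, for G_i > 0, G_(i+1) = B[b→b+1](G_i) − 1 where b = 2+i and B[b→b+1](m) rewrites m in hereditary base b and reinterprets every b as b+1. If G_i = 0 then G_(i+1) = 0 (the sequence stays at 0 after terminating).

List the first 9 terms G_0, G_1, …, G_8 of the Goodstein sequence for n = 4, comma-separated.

4, 26, 41, 60, 83, 109, 139, 173, 211

[0] 4 ≡ 2^2 (base 2). Lift 3: 27. −1: 26.
[1] 26 ≡ 2·3^2 + 2·3 + 2 (base 3). Lift 4: 42. −1: 41.
[2] 41 ≡ 2·4^2 + 2·4 + 1 (base 4). Lift 5: 61. −1: 60.
[3] 60 ≡ 2·5^2 + 2·5 (base 5). Lift 6: 84. −1: 83.
[4] 83 ≡ 2·6^2 + 6 + 5 (base 6). Lift 7: 110. −1: 109.
[5] 109 ≡ 2·7^2 + 7 + 4 (base 7). Lift 8: 140. −1: 139.
[6] 139 ≡ 2·8^2 + 8 + 3 (base 8). Lift 9: 174. −1: 173.
[7] 173 ≡ 2·9^2 + 9 + 2 (base 9). Lift 10: 212. −1: 211.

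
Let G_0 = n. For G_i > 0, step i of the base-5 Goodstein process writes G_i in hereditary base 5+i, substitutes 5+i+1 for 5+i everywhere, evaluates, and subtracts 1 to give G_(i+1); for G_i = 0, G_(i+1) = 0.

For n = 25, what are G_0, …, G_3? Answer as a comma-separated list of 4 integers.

25, 35, 39, 43

25 —HB5→ 5^2 —bump→ 6^2 = 36 —(−1)→ 35
35 —HB6→ 5·6 + 5 —bump→ 5·7 + 5 = 40 —(−1)→ 39
39 —HB7→ 5·7 + 4 —bump→ 5·8 + 4 = 44 —(−1)→ 43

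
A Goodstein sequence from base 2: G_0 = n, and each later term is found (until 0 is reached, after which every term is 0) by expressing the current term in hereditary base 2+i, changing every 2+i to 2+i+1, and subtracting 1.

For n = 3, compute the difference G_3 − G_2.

-1

(0) 3|_2 = 2 + 1 ↦ 3 + 1|_3 = 4 ⇒ 3
(1) 3|_3 = 3 ↦ 4|_4 = 4 ⇒ 3
(2) 3|_4 = 3 ↦ 3|_5 = 3 ⇒ 2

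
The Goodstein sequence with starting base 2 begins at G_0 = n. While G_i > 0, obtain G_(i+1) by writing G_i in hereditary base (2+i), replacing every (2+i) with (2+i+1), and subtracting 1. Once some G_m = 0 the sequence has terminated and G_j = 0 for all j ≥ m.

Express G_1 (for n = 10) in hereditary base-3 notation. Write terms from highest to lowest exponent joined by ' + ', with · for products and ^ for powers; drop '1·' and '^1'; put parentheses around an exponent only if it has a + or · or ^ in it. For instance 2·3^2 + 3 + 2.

G_0 = 10. HB_2(10) = 2^(2 + 1) + 2. Bump = 84. G_1 = 83.
G_1 = 83. HB_3(83) = 3^(3 + 1) + 2. Bump = 1026. G_2 = 1025.

3^(3 + 1) + 2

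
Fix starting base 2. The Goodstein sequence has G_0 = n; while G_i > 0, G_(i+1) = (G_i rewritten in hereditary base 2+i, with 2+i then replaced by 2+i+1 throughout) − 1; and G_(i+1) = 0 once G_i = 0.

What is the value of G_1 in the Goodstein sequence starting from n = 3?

3 —HB2→ 2 + 1 —bump→ 3 + 1 = 4 —(−1)→ 3
3 —HB3→ 3 —bump→ 4 = 4 —(−1)→ 3

3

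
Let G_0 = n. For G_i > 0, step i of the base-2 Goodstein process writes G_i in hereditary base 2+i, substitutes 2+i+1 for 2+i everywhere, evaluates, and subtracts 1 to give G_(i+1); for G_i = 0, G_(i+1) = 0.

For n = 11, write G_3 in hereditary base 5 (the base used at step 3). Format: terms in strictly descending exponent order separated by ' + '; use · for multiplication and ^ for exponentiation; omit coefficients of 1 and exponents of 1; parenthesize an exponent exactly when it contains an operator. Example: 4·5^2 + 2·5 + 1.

step 0: 11 = 2^(2 + 1) + 2 + 1; sub 3 for 2: 3^(3 + 1) + 3 + 1; = 85; G_1 = 85−1 = 84
step 1: 84 = 3^(3 + 1) + 3; sub 4 for 3: 4^(4 + 1) + 4; = 1028; G_2 = 1028−1 = 1027
step 2: 1027 = 4^(4 + 1) + 3; sub 5 for 4: 5^(5 + 1) + 3; = 15628; G_3 = 15628−1 = 15627
step 3: 15627 = 5^(5 + 1) + 2; sub 6 for 5: 6^(6 + 1) + 2; = 279938; G_4 = 279938−1 = 279937

5^(5 + 1) + 2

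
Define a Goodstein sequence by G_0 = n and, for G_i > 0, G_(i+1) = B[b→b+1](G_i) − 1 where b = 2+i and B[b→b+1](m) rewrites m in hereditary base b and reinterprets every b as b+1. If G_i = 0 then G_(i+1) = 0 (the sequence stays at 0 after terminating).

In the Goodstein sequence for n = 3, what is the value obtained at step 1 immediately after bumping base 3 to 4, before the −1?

4

i=0: 3 = 2 + 1 (b=2); 2→3: 3 + 1 = 4; 4−1 = 3
i=1: 3 = 3 (b=3); 3→4: 4 = 4; 4−1 = 3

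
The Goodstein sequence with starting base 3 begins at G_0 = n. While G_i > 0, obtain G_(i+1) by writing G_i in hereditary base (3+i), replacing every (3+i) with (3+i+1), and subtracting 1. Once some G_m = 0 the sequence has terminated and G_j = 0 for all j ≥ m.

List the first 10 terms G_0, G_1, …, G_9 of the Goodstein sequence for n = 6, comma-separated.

6, 7, 7, 7, 7, 7, 6, 5, 4, 3

G_0 = 6. HB_3(6) = 2·3. Bump = 8. G_1 = 7.
G_1 = 7. HB_4(7) = 4 + 3. Bump = 8. G_2 = 7.
G_2 = 7. HB_5(7) = 5 + 2. Bump = 8. G_3 = 7.
G_3 = 7. HB_6(7) = 6 + 1. Bump = 8. G_4 = 7.
G_4 = 7. HB_7(7) = 7. Bump = 8. G_5 = 7.
G_5 = 7. HB_8(7) = 7. Bump = 7. G_6 = 6.
G_6 = 6. HB_9(6) = 6. Bump = 6. G_7 = 5.
G_7 = 5. HB_10(5) = 5. Bump = 5. G_8 = 4.
G_8 = 4. HB_11(4) = 4. Bump = 4. G_9 = 3.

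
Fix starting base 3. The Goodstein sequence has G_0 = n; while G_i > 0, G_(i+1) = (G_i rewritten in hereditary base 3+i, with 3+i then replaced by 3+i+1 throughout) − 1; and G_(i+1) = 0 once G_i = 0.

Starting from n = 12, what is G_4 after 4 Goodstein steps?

G_0 = 12. HB_3(12) = 3^2 + 3. Bump = 20. G_1 = 19.
G_1 = 19. HB_4(19) = 4^2 + 3. Bump = 28. G_2 = 27.
G_2 = 27. HB_5(27) = 5^2 + 2. Bump = 38. G_3 = 37.
G_3 = 37. HB_6(37) = 6^2 + 1. Bump = 50. G_4 = 49.
G_4 = 49. HB_7(49) = 7^2. Bump = 64. G_5 = 63.

49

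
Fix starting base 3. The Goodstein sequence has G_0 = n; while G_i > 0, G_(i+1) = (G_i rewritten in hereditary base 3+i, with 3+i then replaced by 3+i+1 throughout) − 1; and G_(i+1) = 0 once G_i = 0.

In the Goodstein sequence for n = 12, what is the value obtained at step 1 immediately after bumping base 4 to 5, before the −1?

28

(0) 12|_3 = 3^2 + 3 ↦ 4^2 + 4|_4 = 20 ⇒ 19
(1) 19|_4 = 4^2 + 3 ↦ 5^2 + 3|_5 = 28 ⇒ 27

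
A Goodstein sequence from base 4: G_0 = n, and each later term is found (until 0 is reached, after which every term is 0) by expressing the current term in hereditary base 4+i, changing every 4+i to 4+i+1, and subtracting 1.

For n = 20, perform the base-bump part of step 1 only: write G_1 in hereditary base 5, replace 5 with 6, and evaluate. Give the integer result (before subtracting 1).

40

base 4: 20 = 4^2 + 4; at 5: 5^2 + 5 = 30; next = 29
base 5: 29 = 5^2 + 4; at 6: 6^2 + 4 = 40; next = 39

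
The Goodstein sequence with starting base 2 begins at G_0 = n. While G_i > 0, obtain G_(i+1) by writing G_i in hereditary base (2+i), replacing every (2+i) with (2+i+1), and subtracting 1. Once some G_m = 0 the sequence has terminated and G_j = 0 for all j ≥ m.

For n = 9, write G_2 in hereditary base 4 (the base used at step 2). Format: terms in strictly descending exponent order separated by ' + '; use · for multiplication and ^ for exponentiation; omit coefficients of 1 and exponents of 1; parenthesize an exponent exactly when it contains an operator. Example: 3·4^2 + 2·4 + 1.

3·4^4 + 3·4^3 + 3·4^2 + 3·4 + 3

9 —HB2→ 2^(2 + 1) + 1 —bump→ 3^(3 + 1) + 1 = 82 —(−1)→ 81
81 —HB3→ 3^(3 + 1) —bump→ 4^(4 + 1) = 1024 —(−1)→ 1023
1023 —HB4→ 3·4^4 + 3·4^3 + 3·4^2 + 3·4 + 3 —bump→ 3·5^5 + 3·5^3 + 3·5^2 + 3·5 + 3 = 9843 —(−1)→ 9842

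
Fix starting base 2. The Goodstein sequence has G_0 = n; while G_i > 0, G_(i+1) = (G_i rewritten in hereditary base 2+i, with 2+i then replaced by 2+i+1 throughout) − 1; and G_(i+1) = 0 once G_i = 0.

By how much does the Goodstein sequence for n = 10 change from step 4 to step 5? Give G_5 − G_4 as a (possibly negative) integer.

[0] 10 ≡ 2^(2 + 1) + 2 (base 2). Lift 3: 84. −1: 83.
[1] 83 ≡ 3^(3 + 1) + 2 (base 3). Lift 4: 1026. −1: 1025.
[2] 1025 ≡ 4^(4 + 1) + 1 (base 4). Lift 5: 15626. −1: 15625.
[3] 15625 ≡ 5^(5 + 1) (base 5). Lift 6: 279936. −1: 279935.
[4] 279935 ≡ 5·6^6 + 5·6^5 + 5·6^4 + 5·6^3 + 5·6^2 + 5·6 + 5 (base 6). Lift 7: 4215755. −1: 4215754.

3935819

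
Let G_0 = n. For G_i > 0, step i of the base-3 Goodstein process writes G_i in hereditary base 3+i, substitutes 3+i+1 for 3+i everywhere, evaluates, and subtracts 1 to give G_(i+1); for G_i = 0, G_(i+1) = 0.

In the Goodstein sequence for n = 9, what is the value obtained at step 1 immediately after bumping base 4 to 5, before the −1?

G_0=9  [base 3] 3^2  →[3↦4]→  4^2 = 16  −1 ⇒ G_1=15
G_1=15  [base 4] 3·4 + 3  →[4↦5]→  3·5 + 3 = 18  −1 ⇒ G_2=17

18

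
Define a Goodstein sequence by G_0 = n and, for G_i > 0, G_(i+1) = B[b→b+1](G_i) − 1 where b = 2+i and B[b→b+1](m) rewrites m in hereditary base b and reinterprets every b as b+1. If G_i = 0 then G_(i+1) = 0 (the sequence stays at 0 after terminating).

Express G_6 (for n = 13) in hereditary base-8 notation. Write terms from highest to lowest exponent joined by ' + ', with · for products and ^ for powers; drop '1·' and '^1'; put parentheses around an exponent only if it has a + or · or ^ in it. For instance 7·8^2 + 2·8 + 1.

(0) 13|_2 = 2^(2 + 1) + 2^2 + 1 ↦ 3^(3 + 1) + 3^3 + 1|_3 = 109 ⇒ 108
(1) 108|_3 = 3^(3 + 1) + 3^3 ↦ 4^(4 + 1) + 4^4|_4 = 1280 ⇒ 1279
(2) 1279|_4 = 4^(4 + 1) + 3·4^3 + 3·4^2 + 3·4 + 3 ↦ 5^(5 + 1) + 3·5^3 + 3·5^2 + 3·5 + 3|_5 = 16093 ⇒ 16092
(3) 16092|_5 = 5^(5 + 1) + 3·5^3 + 3·5^2 + 3·5 + 2 ↦ 6^(6 + 1) + 3·6^3 + 3·6^2 + 3·6 + 2|_6 = 280712 ⇒ 280711
(4) 280711|_6 = 6^(6 + 1) + 3·6^3 + 3·6^2 + 3·6 + 1 ↦ 7^(7 + 1) + 3·7^3 + 3·7^2 + 3·7 + 1|_7 = 5765999 ⇒ 5765998
(5) 5765998|_7 = 7^(7 + 1) + 3·7^3 + 3·7^2 + 3·7 ↦ 8^(8 + 1) + 3·8^3 + 3·8^2 + 3·8|_8 = 134219480 ⇒ 134219479

8^(8 + 1) + 3·8^3 + 3·8^2 + 2·8 + 7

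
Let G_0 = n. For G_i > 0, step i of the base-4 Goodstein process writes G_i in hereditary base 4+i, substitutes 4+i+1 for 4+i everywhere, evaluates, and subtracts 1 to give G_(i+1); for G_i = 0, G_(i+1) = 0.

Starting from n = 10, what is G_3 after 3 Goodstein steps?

i=0: 10 = 2·4 + 2 (b=4); 4→5: 2·5 + 2 = 12; 12−1 = 11
i=1: 11 = 2·5 + 1 (b=5); 5→6: 2·6 + 1 = 13; 13−1 = 12
i=2: 12 = 2·6 (b=6); 6→7: 2·7 = 14; 14−1 = 13
i=3: 13 = 7 + 6 (b=7); 7→8: 8 + 6 = 14; 14−1 = 13

13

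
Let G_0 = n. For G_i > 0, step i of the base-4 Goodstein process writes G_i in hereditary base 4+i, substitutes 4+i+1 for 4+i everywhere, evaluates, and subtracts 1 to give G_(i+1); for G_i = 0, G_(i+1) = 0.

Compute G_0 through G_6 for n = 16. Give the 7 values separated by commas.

G_0=16  [base 4] 4^2  →[4↦5]→  5^2 = 25  −1 ⇒ G_1=24
G_1=24  [base 5] 4·5 + 4  →[5↦6]→  4·6 + 4 = 28  −1 ⇒ G_2=27
G_2=27  [base 6] 4·6 + 3  →[6↦7]→  4·7 + 3 = 31  −1 ⇒ G_3=30
G_3=30  [base 7] 4·7 + 2  →[7↦8]→  4·8 + 2 = 34  −1 ⇒ G_4=33
G_4=33  [base 8] 4·8 + 1  →[8↦9]→  4·9 + 1 = 37  −1 ⇒ G_5=36
G_5=36  [base 9] 4·9  →[9↦10]→  4·10 = 40  −1 ⇒ G_6=39

16, 24, 27, 30, 33, 36, 39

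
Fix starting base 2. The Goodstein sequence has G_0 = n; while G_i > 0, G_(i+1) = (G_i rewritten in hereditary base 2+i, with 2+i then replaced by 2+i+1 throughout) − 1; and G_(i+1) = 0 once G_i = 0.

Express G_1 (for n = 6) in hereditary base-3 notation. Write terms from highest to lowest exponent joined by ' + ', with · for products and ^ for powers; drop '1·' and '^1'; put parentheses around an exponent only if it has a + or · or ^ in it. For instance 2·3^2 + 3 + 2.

3^3 + 2

step 0: 6 = 2^2 + 2; sub 3 for 2: 3^3 + 3; = 30; G_1 = 30−1 = 29
step 1: 29 = 3^3 + 2; sub 4 for 3: 4^4 + 2; = 258; G_2 = 258−1 = 257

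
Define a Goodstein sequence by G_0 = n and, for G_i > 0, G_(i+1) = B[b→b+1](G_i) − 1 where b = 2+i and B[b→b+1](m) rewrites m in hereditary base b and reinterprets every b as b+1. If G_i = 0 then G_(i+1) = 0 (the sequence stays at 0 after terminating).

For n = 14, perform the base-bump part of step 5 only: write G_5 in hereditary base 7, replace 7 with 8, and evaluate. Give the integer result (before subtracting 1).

i=0: 14 = 2^(2 + 1) + 2^2 + 2 (b=2); 2→3: 3^(3 + 1) + 3^3 + 3 = 111; 111−1 = 110
i=1: 110 = 3^(3 + 1) + 3^3 + 2 (b=3); 3→4: 4^(4 + 1) + 4^4 + 2 = 1282; 1282−1 = 1281
i=2: 1281 = 4^(4 + 1) + 4^4 + 1 (b=4); 4→5: 5^(5 + 1) + 5^5 + 1 = 18751; 18751−1 = 18750
i=3: 18750 = 5^(5 + 1) + 5^5 (b=5); 5→6: 6^(6 + 1) + 6^6 = 326592; 326592−1 = 326591
i=4: 326591 = 6^(6 + 1) + 5·6^5 + 5·6^4 + 5·6^3 + 5·6^2 + 5·6 + 5 (b=6); 6→7: 7^(7 + 1) + 5·7^5 + 5·7^4 + 5·7^3 + 5·7^2 + 5·7 + 5 = 5862841; 5862841−1 = 5862840

134404972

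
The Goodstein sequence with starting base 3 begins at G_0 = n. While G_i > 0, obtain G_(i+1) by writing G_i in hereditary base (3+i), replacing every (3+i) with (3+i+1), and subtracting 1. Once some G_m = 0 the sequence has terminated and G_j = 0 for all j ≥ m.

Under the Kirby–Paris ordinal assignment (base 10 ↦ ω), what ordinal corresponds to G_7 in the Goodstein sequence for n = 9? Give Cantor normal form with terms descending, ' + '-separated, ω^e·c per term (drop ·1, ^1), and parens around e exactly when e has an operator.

9 —HB3→ 3^2 —bump→ 4^2 = 16 —(−1)→ 15
15 —HB4→ 3·4 + 3 —bump→ 3·5 + 3 = 18 —(−1)→ 17
17 —HB5→ 3·5 + 2 —bump→ 3·6 + 2 = 20 —(−1)→ 19
19 —HB6→ 3·6 + 1 —bump→ 3·7 + 1 = 22 —(−1)→ 21
21 —HB7→ 3·7 —bump→ 3·8 = 24 —(−1)→ 23
23 —HB8→ 2·8 + 7 —bump→ 2·9 + 7 = 25 —(−1)→ 24
24 —HB9→ 2·9 + 6 —bump→ 2·10 + 6 = 26 —(−1)→ 25
25 —HB10→ 2·10 + 5 —bump→ 2·11 + 5 = 27 —(−1)→ 26

ω·2 + 5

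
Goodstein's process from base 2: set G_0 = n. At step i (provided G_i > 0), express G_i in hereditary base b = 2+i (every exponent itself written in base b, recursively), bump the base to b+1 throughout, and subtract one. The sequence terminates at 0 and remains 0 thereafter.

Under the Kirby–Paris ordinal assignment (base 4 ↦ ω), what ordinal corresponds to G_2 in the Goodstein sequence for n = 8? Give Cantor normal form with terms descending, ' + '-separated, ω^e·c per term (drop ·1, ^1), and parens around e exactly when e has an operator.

i=0: 8 = 2^(2 + 1) (b=2); 2→3: 3^(3 + 1) = 81; 81−1 = 80
i=1: 80 = 2·3^3 + 2·3^2 + 2·3 + 2 (b=3); 3→4: 2·4^4 + 2·4^2 + 2·4 + 2 = 554; 554−1 = 553
i=2: 553 = 2·4^4 + 2·4^2 + 2·4 + 1 (b=4); 4→5: 2·5^5 + 2·5^2 + 2·5 + 1 = 6311; 6311−1 = 6310

ω^ω·2 + ω^2·2 + ω·2 + 1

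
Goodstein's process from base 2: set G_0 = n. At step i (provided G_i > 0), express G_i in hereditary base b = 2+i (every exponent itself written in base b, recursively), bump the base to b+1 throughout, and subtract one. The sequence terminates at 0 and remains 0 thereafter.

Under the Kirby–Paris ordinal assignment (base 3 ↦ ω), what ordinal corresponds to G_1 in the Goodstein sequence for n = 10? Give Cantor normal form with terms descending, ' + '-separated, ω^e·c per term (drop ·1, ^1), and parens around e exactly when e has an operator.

base 2: 10 = 2^(2 + 1) + 2; at 3: 3^(3 + 1) + 3 = 84; next = 83
base 3: 83 = 3^(3 + 1) + 2; at 4: 4^(4 + 1) + 2 = 1026; next = 1025

ω^(ω + 1) + 2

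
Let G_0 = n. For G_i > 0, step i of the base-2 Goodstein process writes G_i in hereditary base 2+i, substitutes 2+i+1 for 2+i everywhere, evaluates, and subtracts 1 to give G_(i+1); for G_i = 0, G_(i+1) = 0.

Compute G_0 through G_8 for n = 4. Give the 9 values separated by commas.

G_0 = 4. HB_2(4) = 2^2. Bump = 27. G_1 = 26.
G_1 = 26. HB_3(26) = 2·3^2 + 2·3 + 2. Bump = 42. G_2 = 41.
G_2 = 41. HB_4(41) = 2·4^2 + 2·4 + 1. Bump = 61. G_3 = 60.
G_3 = 60. HB_5(60) = 2·5^2 + 2·5. Bump = 84. G_4 = 83.
G_4 = 83. HB_6(83) = 2·6^2 + 6 + 5. Bump = 110. G_5 = 109.
G_5 = 109. HB_7(109) = 2·7^2 + 7 + 4. Bump = 140. G_6 = 139.
G_6 = 139. HB_8(139) = 2·8^2 + 8 + 3. Bump = 174. G_7 = 173.
G_7 = 173. HB_9(173) = 2·9^2 + 9 + 2. Bump = 212. G_8 = 211.

4, 26, 41, 60, 83, 109, 139, 173, 211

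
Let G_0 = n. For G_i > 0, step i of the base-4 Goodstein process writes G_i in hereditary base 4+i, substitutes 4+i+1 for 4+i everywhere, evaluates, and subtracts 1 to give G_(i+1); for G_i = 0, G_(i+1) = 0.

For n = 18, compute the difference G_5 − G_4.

(0) 18|_4 = 4^2 + 2 ↦ 5^2 + 2|_5 = 27 ⇒ 26
(1) 26|_5 = 5^2 + 1 ↦ 6^2 + 1|_6 = 37 ⇒ 36
(2) 36|_6 = 6^2 ↦ 7^2|_7 = 49 ⇒ 48
(3) 48|_7 = 6·7 + 6 ↦ 6·8 + 6|_8 = 54 ⇒ 53
(4) 53|_8 = 6·8 + 5 ↦ 6·9 + 5|_9 = 59 ⇒ 58

5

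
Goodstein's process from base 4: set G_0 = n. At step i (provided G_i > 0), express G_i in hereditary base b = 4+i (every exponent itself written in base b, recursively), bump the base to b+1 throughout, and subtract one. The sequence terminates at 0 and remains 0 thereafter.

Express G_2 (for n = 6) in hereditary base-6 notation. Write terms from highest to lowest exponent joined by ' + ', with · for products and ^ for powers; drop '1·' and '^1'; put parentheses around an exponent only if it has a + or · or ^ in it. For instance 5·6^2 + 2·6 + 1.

[0] 6 ≡ 4 + 2 (base 4). Lift 5: 7. −1: 6.
[1] 6 ≡ 5 + 1 (base 5). Lift 6: 7. −1: 6.

6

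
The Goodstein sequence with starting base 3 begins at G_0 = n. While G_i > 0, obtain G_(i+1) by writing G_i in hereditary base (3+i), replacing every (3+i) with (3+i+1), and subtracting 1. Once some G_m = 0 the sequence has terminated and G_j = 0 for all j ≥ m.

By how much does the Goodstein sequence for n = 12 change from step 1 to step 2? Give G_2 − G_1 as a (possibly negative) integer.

[0] 12 ≡ 3^2 + 3 (base 3). Lift 4: 20. −1: 19.
[1] 19 ≡ 4^2 + 3 (base 4). Lift 5: 28. −1: 27.

8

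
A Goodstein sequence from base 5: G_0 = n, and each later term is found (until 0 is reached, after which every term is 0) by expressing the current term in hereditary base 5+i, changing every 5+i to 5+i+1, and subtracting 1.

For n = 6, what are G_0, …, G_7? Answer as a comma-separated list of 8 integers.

6, 6, 6, 5, 4, 3, 2, 1

base 5: 6 = 5 + 1; at 6: 6 + 1 = 7; next = 6
base 6: 6 = 6; at 7: 7 = 7; next = 6
base 7: 6 = 6; at 8: 6 = 6; next = 5
base 8: 5 = 5; at 9: 5 = 5; next = 4
base 9: 4 = 4; at 10: 4 = 4; next = 3
base 10: 3 = 3; at 11: 3 = 3; next = 2
base 11: 2 = 2; at 12: 2 = 2; next = 1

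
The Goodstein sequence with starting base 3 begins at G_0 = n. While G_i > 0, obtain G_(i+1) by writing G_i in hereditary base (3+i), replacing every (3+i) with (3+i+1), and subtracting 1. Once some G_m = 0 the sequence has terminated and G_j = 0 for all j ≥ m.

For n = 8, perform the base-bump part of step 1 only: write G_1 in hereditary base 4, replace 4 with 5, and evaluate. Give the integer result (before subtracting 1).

(0) 8|_3 = 2·3 + 2 ↦ 2·4 + 2|_4 = 10 ⇒ 9
(1) 9|_4 = 2·4 + 1 ↦ 2·5 + 1|_5 = 11 ⇒ 10

11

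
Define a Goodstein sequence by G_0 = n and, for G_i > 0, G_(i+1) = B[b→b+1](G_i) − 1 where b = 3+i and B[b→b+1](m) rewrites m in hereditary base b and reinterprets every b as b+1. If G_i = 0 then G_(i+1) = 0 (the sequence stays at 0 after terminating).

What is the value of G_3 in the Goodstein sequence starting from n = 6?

7

step 0: 6 = 2·3; sub 4 for 3: 2·4; = 8; G_1 = 8−1 = 7
step 1: 7 = 4 + 3; sub 5 for 4: 5 + 3; = 8; G_2 = 8−1 = 7
step 2: 7 = 5 + 2; sub 6 for 5: 6 + 2; = 8; G_3 = 8−1 = 7
step 3: 7 = 6 + 1; sub 7 for 6: 7 + 1; = 8; G_4 = 8−1 = 7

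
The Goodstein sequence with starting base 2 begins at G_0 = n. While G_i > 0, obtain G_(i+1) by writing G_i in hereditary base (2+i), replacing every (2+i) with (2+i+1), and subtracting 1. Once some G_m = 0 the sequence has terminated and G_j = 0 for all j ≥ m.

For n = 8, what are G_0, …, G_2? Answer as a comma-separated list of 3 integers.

8, 80, 553

8 —HB2→ 2^(2 + 1) —bump→ 3^(3 + 1) = 81 —(−1)→ 80
80 —HB3→ 2·3^3 + 2·3^2 + 2·3 + 2 —bump→ 2·4^4 + 2·4^2 + 2·4 + 2 = 554 —(−1)→ 553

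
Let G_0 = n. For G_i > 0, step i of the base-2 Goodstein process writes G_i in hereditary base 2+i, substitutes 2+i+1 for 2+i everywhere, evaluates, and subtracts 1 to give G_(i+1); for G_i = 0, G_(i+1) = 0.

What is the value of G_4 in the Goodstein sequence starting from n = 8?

93395

G_0 = 8. HB_2(8) = 2^(2 + 1). Bump = 81. G_1 = 80.
G_1 = 80. HB_3(80) = 2·3^3 + 2·3^2 + 2·3 + 2. Bump = 554. G_2 = 553.
G_2 = 553. HB_4(553) = 2·4^4 + 2·4^2 + 2·4 + 1. Bump = 6311. G_3 = 6310.
G_3 = 6310. HB_5(6310) = 2·5^5 + 2·5^2 + 2·5. Bump = 93396. G_4 = 93395.
G_4 = 93395. HB_6(93395) = 2·6^6 + 2·6^2 + 6 + 5. Bump = 1647196. G_5 = 1647195.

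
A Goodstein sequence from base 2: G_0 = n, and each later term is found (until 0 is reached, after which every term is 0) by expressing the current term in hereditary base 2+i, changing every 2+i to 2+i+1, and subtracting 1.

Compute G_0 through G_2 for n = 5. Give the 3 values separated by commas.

5 —HB2→ 2^2 + 1 —bump→ 3^3 + 1 = 28 —(−1)→ 27
27 —HB3→ 3^3 —bump→ 4^4 = 256 —(−1)→ 255

5, 27, 255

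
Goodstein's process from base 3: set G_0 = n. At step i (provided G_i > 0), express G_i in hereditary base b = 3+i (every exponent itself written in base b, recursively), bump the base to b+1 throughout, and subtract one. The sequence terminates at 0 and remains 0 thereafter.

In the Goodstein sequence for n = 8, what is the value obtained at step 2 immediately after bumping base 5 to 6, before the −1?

12

i=0: 8 = 2·3 + 2 (b=3); 3→4: 2·4 + 2 = 10; 10−1 = 9
i=1: 9 = 2·4 + 1 (b=4); 4→5: 2·5 + 1 = 11; 11−1 = 10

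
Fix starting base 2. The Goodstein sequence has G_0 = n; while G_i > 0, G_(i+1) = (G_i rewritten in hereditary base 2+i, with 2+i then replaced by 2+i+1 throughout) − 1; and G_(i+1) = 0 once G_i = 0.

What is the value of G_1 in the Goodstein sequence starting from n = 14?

base 2: 14 = 2^(2 + 1) + 2^2 + 2; at 3: 3^(3 + 1) + 3^3 + 3 = 111; next = 110
base 3: 110 = 3^(3 + 1) + 3^3 + 2; at 4: 4^(4 + 1) + 4^4 + 2 = 1282; next = 1281

110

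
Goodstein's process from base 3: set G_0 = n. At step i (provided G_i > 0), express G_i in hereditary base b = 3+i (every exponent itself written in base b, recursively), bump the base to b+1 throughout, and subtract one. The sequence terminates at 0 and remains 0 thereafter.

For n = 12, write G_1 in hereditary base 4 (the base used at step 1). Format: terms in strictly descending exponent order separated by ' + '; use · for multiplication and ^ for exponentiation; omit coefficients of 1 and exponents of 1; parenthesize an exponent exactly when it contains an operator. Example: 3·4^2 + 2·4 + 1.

4^2 + 3

[0] 12 ≡ 3^2 + 3 (base 3). Lift 4: 20. −1: 19.
[1] 19 ≡ 4^2 + 3 (base 4). Lift 5: 28. −1: 27.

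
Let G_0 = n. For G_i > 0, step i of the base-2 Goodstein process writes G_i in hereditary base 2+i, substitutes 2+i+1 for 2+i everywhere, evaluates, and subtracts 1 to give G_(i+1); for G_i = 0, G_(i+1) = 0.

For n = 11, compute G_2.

1027

base 2: 11 = 2^(2 + 1) + 2 + 1; at 3: 3^(3 + 1) + 3 + 1 = 85; next = 84
base 3: 84 = 3^(3 + 1) + 3; at 4: 4^(4 + 1) + 4 = 1028; next = 1027
base 4: 1027 = 4^(4 + 1) + 3; at 5: 5^(5 + 1) + 3 = 15628; next = 15627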